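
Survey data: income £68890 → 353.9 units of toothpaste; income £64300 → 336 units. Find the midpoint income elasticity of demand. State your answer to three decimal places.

ΔQ = 336 − 353.9 = -17.9; midpoint Q̄ = (353.9 + 336)/2 = 344.95.
ΔI = 64300 − 68890 = -4590; midpoint Ī = (68890 + 64300)/2 = 66595.
η = (ΔQ/Q̄) ÷ (ΔI/Ī) = (-17.9/344.95) ÷ (-4590/66595) = 0.753.

0.753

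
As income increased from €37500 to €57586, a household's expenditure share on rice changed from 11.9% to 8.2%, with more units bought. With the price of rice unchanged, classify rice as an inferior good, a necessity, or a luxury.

Quantity rises but the budget share falls as income rises, so 0 < η < 1.

necessity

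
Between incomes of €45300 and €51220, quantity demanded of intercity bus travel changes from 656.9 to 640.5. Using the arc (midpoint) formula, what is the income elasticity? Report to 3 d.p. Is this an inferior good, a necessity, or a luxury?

ΔQ = 640.5 − 656.9 = -16.4; midpoint Q̄ = (656.9 + 640.5)/2 = 648.7.
ΔI = 51220 − 45300 = 5920; midpoint Ī = (45300 + 51220)/2 = 48260.
η = (ΔQ/Q̄) ÷ (ΔI/Ī) = (-16.4/648.7) ÷ (5920/48260) = -0.206.
η < 0 ⇒ inferior good.

-0.206 (inferior good)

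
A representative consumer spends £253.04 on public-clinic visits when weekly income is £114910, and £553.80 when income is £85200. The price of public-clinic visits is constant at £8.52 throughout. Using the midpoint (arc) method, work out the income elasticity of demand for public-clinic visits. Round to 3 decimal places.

-2.511

With a constant price, Q₁ = 253.04/8.52 = 29.700 and Q₂ = 553.80/8.52 = 65.000 (equivalently, work directly with expenditure since P cancels).
Midpoint %ΔQ = (553.80 − 253.04)/403.42 = 0.74553; midpoint %ΔI = (85200 − 114910)/100055 = -0.29694.
η = 0.74553 / -0.29694 = -2.511.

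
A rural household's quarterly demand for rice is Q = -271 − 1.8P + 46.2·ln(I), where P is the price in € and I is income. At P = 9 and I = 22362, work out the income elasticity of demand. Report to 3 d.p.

At P = 9, I = 22362: Q = 175.498.
Holding P constant, ∂Q/∂I = 46.2/I = 0.002066.
η_I = (∂Q/∂I)·(I/Q) = 0.002066 × (22362/175.498) = 0.263.

0.263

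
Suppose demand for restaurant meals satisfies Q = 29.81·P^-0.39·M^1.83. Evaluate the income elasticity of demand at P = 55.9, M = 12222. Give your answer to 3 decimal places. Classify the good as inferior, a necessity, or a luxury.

1.830 (luxury)

For a multiplicative demand Q = A·P^α·M^β, the income elasticity is β everywhere.
Here β = 1.83, so η = 1.830.
Since η > 1, this is a luxury.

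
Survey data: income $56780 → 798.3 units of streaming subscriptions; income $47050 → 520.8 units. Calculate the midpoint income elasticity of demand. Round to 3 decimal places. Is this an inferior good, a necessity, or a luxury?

ΔQ = 520.8 − 798.3 = -277.5; midpoint Q̄ = (798.3 + 520.8)/2 = 659.55.
ΔI = 47050 − 56780 = -9730; midpoint Ī = (56780 + 47050)/2 = 51915.
η = (ΔQ/Q̄) ÷ (ΔI/Ī) = (-277.5/659.55) ÷ (-9730/51915) = 2.245.
η > 1 ⇒ luxury.

2.245 (luxury)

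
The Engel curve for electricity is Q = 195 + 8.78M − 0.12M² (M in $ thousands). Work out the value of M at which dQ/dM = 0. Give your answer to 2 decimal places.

36.58

dQ/dM = 8.78 − 0.24M.
The good is inferior where dQ/dM < 0. Setting dQ/dM = 0 gives M = 8.78 / 0.24 = 36.58.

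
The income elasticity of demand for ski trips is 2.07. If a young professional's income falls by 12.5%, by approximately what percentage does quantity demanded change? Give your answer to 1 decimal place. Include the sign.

%ΔQ ≈ η × %ΔI = 2.07 × (-12.5%) = -25.9%.

-25.9%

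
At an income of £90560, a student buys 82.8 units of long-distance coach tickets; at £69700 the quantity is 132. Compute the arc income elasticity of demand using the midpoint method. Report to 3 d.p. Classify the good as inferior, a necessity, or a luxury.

ΔQ = 132 − 82.8 = 49.2; midpoint Q̄ = (82.8 + 132)/2 = 107.4.
ΔI = 69700 − 90560 = -20860; midpoint Ī = (90560 + 69700)/2 = 80130.
η = (ΔQ/Q̄) ÷ (ΔI/Ī) = (49.2/107.4) ÷ (-20860/80130) = -1.760.
η < 0 ⇒ inferior good.

-1.760 (inferior good)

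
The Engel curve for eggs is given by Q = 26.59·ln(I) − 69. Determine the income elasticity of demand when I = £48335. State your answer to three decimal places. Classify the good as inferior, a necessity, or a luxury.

0.122 (necessity)

At I = 48335: Q = 217.797.
dQ/dI = 26.59/I = 0.000550119 at this income.
η = (dQ/dI)·(I/Q) = 0.000550119 × (48335/217.797) = 0.122.
Since 0 < η < 1, the good is a necessity.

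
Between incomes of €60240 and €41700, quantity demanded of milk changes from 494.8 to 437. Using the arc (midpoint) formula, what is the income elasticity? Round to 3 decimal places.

ΔQ = 437 − 494.8 = -57.8; midpoint Q̄ = (494.8 + 437)/2 = 465.9.
ΔI = 41700 − 60240 = -18540; midpoint Ī = (60240 + 41700)/2 = 50970.
η = (ΔQ/Q̄) ÷ (ΔI/Ī) = (-57.8/465.9) ÷ (-18540/50970) = 0.341.

0.341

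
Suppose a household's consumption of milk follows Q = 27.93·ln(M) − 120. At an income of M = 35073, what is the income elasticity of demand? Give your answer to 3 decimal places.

0.162

At M = 35073: Q = 172.293.
dQ/dM = 27.93/M = 0.000796339 at this income.
η = (dQ/dM)·(M/Q) = 0.000796339 × (35073/172.293) = 0.162.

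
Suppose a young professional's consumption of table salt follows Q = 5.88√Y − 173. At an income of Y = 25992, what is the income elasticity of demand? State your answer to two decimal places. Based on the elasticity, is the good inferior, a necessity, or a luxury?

0.61 (necessity)

At Y = 25992: Q = 774.976.
dQ/dY = 5.88/(2√Y) = 0.0182359 at this income.
η = (dQ/dY)·(Y/Q) = 0.0182359 × (25992/774.976) = 0.61.
Since 0 < η < 1, the good is a necessity.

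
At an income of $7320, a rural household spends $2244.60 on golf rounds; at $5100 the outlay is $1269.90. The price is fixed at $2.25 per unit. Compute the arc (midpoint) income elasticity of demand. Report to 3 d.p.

1.552

With a constant price, Q₁ = 2244.60/2.25 = 997.600 and Q₂ = 1269.90/2.25 = 564.400 (equivalently, work directly with expenditure since P cancels).
Midpoint %ΔQ = (1269.90 − 2244.60)/1757.25 = -0.55467; midpoint %ΔI = (5100 − 7320)/6210 = -0.35749.
η = -0.55467 / -0.35749 = 1.552.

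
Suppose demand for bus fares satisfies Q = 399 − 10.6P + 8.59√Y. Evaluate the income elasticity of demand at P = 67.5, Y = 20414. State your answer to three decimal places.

At P = 67.5, Y = 20414: Q = 910.818.
Holding P constant, ∂Q/∂Y = 8.59/(2√Y) = 0.0300607.
η_Y = (∂Q/∂Y)·(Y/Q) = 0.0300607 × (20414/910.818) = 0.674.

0.674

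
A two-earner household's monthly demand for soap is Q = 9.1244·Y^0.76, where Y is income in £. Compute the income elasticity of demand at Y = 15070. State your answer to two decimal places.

For Q = A·Y^β the income elasticity is constant and equal to β.
Here β = 0.76, so η = 0.76.

0.76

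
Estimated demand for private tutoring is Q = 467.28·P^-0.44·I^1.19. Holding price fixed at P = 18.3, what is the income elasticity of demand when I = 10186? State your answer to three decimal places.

1.190

For a multiplicative demand Q = A·P^α·I^β, the income elasticity is β everywhere.
Here β = 1.19, so η = 1.190.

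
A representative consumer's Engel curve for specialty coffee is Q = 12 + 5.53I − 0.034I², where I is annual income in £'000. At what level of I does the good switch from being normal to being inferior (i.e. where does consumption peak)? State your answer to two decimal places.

81.32

dQ/dI = 5.53 − 0.068I.
The good is inferior where dQ/dI < 0. Setting dQ/dI = 0 gives I = 5.53 / 0.068 = 81.32.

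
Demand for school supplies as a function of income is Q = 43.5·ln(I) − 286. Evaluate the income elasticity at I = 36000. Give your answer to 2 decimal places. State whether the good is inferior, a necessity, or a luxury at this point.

At I = 36000: Q = 170.370.
dQ/dI = 43.5/I = 0.00120833 at this income.
η = (dQ/dI)·(I/Q) = 0.00120833 × (36000/170.370) = 0.26.
Since 0 < η < 1, the good is a necessity.

0.26 (necessity)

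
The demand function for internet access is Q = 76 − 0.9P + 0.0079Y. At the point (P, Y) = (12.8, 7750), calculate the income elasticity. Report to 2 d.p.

At P = 12.8, Y = 7750: Q = 125.705.
Holding P constant, ∂Q/∂Y = 0.0079.
η_Y = (∂Q/∂Y)·(Y/Q) = 0.0079 × (7750/125.705) = 0.49.

0.49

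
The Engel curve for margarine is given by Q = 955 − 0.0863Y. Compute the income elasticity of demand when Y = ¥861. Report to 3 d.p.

At Y = 861: Q = 880.696.
dQ/dY = −0.0863.
η = (dQ/dY)·(Y/Q) = -0.0863 × (861/880.696) = -0.084.

-0.084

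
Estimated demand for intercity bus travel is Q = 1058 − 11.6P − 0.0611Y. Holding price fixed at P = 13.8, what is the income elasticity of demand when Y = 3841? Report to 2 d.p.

-0.35

At P = 13.8, Y = 3841: Q = 663.235.
Holding P constant, ∂Q/∂Y = −0.0611.
η_Y = (∂Q/∂Y)·(Y/Q) = -0.0611 × (3841/663.235) = -0.35.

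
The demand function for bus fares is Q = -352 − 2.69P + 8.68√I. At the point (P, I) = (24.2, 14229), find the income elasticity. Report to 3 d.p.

0.837

At P = 24.2, I = 14229: Q = 618.299.
Holding P constant, ∂Q/∂I = 8.68/(2√I) = 0.0363833.
η_I = (∂Q/∂I)·(I/Q) = 0.0363833 × (14229/618.299) = 0.837.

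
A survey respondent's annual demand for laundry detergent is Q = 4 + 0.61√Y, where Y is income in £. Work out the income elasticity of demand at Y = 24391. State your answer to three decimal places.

At Y = 24391: Q = 99.267.
dQ/dY = 0.61/(2√Y) = 0.00195292 at this income.
η = (dQ/dY)·(Y/Q) = 0.00195292 × (24391/99.267) = 0.480.

0.480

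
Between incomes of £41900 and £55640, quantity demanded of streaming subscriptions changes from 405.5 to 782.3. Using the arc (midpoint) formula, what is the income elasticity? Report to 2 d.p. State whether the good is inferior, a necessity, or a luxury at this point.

2.25 (luxury)

ΔQ = 782.3 − 405.5 = 376.8; midpoint Q̄ = (405.5 + 782.3)/2 = 593.9.
ΔI = 55640 − 41900 = 13740; midpoint Ī = (41900 + 55640)/2 = 48770.
η = (ΔQ/Q̄) ÷ (ΔI/Ī) = (376.8/593.9) ÷ (13740/48770) = 2.25.
η > 1 ⇒ luxury.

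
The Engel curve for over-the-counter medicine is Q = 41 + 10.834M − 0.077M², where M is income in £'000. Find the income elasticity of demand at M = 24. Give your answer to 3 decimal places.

0.667

At M = 24: Q = 256.6640.
dQ/dM = 10.834 − 0.154M = 7.13800.
η = (dQ/dM)·(M/Q) = 7.13800 × (24/256.6640) = 0.667.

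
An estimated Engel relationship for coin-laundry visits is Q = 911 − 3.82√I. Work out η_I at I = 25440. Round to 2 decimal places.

At I = 25440: Q = 301.713.
dQ/dI = -3.82/(2√I) = -0.011975 at this income.
η = (dQ/dI)·(I/Q) = -0.011975 × (25440/301.713) = -1.01.

-1.01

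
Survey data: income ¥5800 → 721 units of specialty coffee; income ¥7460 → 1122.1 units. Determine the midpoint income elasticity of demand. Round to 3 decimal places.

ΔQ = 1122.1 − 721 = 401.1; midpoint Q̄ = (721 + 1122.1)/2 = 921.55.
ΔI = 7460 − 5800 = 1660; midpoint Ī = (5800 + 7460)/2 = 6630.
η = (ΔQ/Q̄) ÷ (ΔI/Ī) = (401.1/921.55) ÷ (1660/6630) = 1.738.

1.738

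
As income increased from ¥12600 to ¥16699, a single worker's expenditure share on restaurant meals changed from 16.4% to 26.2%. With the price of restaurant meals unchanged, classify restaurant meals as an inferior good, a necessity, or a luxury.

The budget share rises as income rises, so η > 1.

luxury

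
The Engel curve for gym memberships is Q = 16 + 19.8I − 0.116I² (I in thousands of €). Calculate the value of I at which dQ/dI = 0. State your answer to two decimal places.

dQ/dI = 19.8 − 0.232I.
The good is inferior where dQ/dI < 0. Setting dQ/dI = 0 gives I = 19.8 / 0.232 = 85.34.

85.34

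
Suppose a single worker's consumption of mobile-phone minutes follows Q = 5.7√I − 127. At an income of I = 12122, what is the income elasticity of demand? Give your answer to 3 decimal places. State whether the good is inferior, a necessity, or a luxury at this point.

0.627 (necessity)

At I = 12122: Q = 500.570.
dQ/dI = 5.7/(2√I) = 0.0258856 at this income.
η = (dQ/dI)·(I/Q) = 0.0258856 × (12122/500.570) = 0.627.
Since 0 < η < 1, the good is a necessity.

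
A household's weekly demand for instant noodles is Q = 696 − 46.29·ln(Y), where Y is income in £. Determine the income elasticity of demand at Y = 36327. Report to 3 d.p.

-0.220

At Y = 36327: Q = 209.940.
dQ/dY = -46.29/Y = -0.00127426 at this income.
η = (dQ/dY)·(Y/Q) = -0.00127426 × (36327/209.940) = -0.220.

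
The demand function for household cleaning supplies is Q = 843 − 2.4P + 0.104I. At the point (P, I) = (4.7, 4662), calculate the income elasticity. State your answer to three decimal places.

0.368

At P = 4.7, I = 4662: Q = 1316.568.
Holding P constant, ∂Q/∂I = 0.104.
η_I = (∂Q/∂I)·(I/Q) = 0.104 × (4662/1316.568) = 0.368.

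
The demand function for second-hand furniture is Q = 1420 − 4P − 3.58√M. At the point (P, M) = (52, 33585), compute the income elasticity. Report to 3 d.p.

At P = 52, M = 33585: Q = 555.922.
Holding P constant, ∂Q/∂M = -3.58/(2√M) = -0.00976743.
η_M = (∂Q/∂M)·(M/Q) = -0.00976743 × (33585/555.922) = -0.590.

-0.590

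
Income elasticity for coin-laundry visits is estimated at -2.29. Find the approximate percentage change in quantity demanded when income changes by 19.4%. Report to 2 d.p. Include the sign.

%ΔQ ≈ η × %ΔI = -2.29 × 19.4% = -44.43%.

-44.43%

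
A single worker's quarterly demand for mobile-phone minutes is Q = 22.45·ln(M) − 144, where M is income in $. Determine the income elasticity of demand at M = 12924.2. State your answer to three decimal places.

At M = 12924.2: Q = 68.531.
dQ/dM = 22.45/M = 0.00173705 at this income.
η = (dQ/dM)·(M/Q) = 0.00173705 × (12924.2/68.531) = 0.328.

0.328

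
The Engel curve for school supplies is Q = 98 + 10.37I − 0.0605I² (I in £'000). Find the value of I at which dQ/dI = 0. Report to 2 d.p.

85.70

dQ/dI = 10.37 − 0.121I.
The good is inferior where dQ/dI < 0. Setting dQ/dI = 0 gives I = 10.37 / 0.121 = 85.70.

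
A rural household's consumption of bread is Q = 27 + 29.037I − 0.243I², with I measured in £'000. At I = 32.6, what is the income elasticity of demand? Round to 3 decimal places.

0.601

At I = 32.6: Q = 715.3555.
dQ/dI = 29.037 − 0.486I = 13.19340.
η = (dQ/dI)·(I/Q) = 13.19340 × (32.6/715.3555) = 0.601.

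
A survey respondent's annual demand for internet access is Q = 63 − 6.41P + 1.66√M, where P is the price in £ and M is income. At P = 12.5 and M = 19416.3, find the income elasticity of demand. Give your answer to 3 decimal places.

At P = 12.5, M = 19416.3: Q = 214.183.
Holding P constant, ∂Q/∂M = 1.66/(2√M) = 0.00595655.
η_M = (∂Q/∂M)·(M/Q) = 0.00595655 × (19416.3/214.183) = 0.540.

0.540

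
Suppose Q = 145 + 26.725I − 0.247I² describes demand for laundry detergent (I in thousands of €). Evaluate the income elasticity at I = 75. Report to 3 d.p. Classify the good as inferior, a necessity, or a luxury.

At I = 75: Q = 760.0000.
dQ/dI = 26.725 − 0.494I = -10.32500.
η = (dQ/dI)·(I/Q) = -10.32500 × (75/760.0000) = -1.019.
η < 0 ⇒ inferior good.

-1.019 (inferior good)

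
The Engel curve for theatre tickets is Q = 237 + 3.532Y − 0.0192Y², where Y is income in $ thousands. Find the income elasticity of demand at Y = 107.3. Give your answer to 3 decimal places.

-0.160

At Y = 107.3: Q = 394.9284.
dQ/dY = 3.532 − 0.0384Y = -0.58832.
η = (dQ/dY)·(Y/Q) = -0.58832 × (107.3/394.9284) = -0.160.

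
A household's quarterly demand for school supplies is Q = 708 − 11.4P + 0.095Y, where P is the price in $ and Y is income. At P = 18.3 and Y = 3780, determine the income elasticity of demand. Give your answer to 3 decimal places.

0.418

At P = 18.3, Y = 3780: Q = 858.480.
Holding P constant, ∂Q/∂Y = 0.095.
η_Y = (∂Q/∂Y)·(Y/Q) = 0.095 × (3780/858.480) = 0.418.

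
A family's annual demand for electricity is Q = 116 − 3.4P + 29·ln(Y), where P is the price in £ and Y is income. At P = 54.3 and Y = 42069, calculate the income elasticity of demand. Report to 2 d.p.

0.12

At P = 54.3, Y = 42069: Q = 240.145.
Holding P constant, ∂Q/∂Y = 29/Y = 0.000689344.
η_Y = (∂Q/∂Y)·(Y/Q) = 0.000689344 × (42069/240.145) = 0.12.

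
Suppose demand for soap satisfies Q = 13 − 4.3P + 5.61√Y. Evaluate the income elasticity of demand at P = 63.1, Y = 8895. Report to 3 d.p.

At P = 63.1, Y = 8895: Q = 270.768.
Holding P constant, ∂Q/∂Y = 5.61/(2√Y) = 0.0297413.
η_Y = (∂Q/∂Y)·(Y/Q) = 0.0297413 × (8895/270.768) = 0.977.

0.977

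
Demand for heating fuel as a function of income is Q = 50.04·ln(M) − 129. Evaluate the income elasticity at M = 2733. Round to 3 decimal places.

At M = 2733: Q = 266.974.
dQ/dM = 50.04/M = 0.0183095 at this income.
η = (dQ/dM)·(M/Q) = 0.0183095 × (2733/266.974) = 0.187.

0.187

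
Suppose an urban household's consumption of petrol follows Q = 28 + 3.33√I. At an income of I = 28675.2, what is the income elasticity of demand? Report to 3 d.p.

At I = 28675.2: Q = 591.894.
dQ/dI = 3.33/(2√I) = 0.00983243 at this income.
η = (dQ/dI)·(I/Q) = 0.00983243 × (28675.2/591.894) = 0.476.

0.476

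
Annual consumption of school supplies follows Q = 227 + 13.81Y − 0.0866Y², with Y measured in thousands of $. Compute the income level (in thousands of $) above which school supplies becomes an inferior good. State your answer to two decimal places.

dQ/dY = 13.81 − 0.1732Y.
The good is inferior where dQ/dY < 0. Setting dQ/dY = 0 gives Y = 13.81 / 0.1732 = 79.73.

79.73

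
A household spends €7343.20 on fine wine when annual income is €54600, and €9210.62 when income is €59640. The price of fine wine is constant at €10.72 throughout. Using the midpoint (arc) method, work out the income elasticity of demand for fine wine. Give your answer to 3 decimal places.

With a constant price, Q₁ = 7343.20/10.72 = 685.000 and Q₂ = 9210.62/10.72 = 859.200 (equivalently, work directly with expenditure since P cancels).
Midpoint %ΔQ = (9210.62 − 7343.20)/8276.91 = 0.22562; midpoint %ΔI = (59640 − 54600)/57120 = 0.08824.
η = 0.22562 / 0.08824 = 2.557.

2.557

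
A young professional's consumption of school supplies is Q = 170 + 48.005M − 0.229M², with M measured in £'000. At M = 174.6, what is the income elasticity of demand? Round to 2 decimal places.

-3.55

At M = 174.6: Q = 1570.5714.
dQ/dM = 48.005 − 0.458M = -31.96180.
η = (dQ/dM)·(M/Q) = -31.96180 × (174.6/1570.5714) = -3.55.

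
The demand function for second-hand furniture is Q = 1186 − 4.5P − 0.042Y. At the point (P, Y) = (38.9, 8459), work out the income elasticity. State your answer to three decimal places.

-0.542

At P = 38.9, Y = 8459: Q = 655.672.
Holding P constant, ∂Q/∂Y = −0.042.
η_Y = (∂Q/∂Y)·(Y/Q) = -0.042 × (8459/655.672) = -0.542.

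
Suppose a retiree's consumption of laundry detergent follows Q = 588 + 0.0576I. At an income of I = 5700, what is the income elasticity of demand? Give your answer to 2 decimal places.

0.36

At I = 5700: Q = 916.320.
dQ/dI = 0.0576.
η = (dQ/dI)·(I/Q) = 0.0576 × (5700/916.320) = 0.36.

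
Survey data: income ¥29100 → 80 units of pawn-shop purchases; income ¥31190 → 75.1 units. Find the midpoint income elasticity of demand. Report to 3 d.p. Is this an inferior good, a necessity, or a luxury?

-0.911 (inferior good)

ΔQ = 75.1 − 80 = -4.9; midpoint Q̄ = (80 + 75.1)/2 = 77.55.
ΔI = 31190 − 29100 = 2090; midpoint Ī = (29100 + 31190)/2 = 30145.
η = (ΔQ/Q̄) ÷ (ΔI/Ī) = (-4.9/77.55) ÷ (2090/30145) = -0.911.
η < 0 ⇒ inferior good.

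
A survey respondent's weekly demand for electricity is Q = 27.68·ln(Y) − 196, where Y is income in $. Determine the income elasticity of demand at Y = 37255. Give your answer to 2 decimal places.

0.29

At Y = 37255: Q = 95.347.
dQ/dY = 27.68/Y = 0.000742988 at this income.
η = (dQ/dY)·(Y/Q) = 0.000742988 × (37255/95.347) = 0.29.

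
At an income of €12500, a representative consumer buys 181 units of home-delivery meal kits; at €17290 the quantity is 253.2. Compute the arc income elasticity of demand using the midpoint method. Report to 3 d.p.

ΔQ = 253.2 − 181 = 72.2; midpoint Q̄ = (181 + 253.2)/2 = 217.1.
ΔI = 17290 − 12500 = 4790; midpoint Ī = (12500 + 17290)/2 = 14895.
η = (ΔQ/Q̄) ÷ (ΔI/Ī) = (72.2/217.1) ÷ (4790/14895) = 1.034.

1.034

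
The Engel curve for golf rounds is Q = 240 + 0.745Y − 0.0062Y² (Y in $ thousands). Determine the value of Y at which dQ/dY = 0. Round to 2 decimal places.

dQ/dY = 0.745 − 0.0124Y.
The good is inferior where dQ/dY < 0. Setting dQ/dY = 0 gives Y = 0.745 / 0.0124 = 60.08.

60.08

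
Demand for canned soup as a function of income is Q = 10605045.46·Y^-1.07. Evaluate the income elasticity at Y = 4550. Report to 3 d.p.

-1.070

For Q = A·Y^β the income elasticity is constant and equal to β.
Here β = -1.07, so η = -1.070.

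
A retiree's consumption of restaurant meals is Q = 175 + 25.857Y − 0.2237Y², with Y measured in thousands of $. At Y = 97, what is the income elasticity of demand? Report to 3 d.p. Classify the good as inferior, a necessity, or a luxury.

-2.942 (inferior good)

At Y = 97: Q = 578.3357.
dQ/dY = 25.857 − 0.4474Y = -17.54080.
η = (dQ/dY)·(Y/Q) = -17.54080 × (97/578.3357) = -2.942.
η < 0 ⇒ inferior good.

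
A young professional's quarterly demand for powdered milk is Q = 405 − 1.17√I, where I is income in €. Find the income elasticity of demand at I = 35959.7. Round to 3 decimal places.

-0.606

At I = 35959.7: Q = 183.132.
dQ/dI = -1.17/(2√I) = -0.00308495 at this income.
η = (dQ/dI)·(I/Q) = -0.00308495 × (35959.7/183.132) = -0.606.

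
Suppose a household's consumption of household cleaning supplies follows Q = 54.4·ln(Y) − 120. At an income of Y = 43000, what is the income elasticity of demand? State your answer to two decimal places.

At Y = 43000: Q = 460.391.
dQ/dY = 54.4/Y = 0.00126512 at this income.
η = (dQ/dY)·(Y/Q) = 0.00126512 × (43000/460.391) = 0.12.

0.12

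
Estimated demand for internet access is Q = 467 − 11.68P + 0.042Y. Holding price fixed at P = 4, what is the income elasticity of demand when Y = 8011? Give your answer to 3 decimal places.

At P = 4, Y = 8011: Q = 756.742.
Holding P constant, ∂Q/∂Y = 0.042.
η_Y = (∂Q/∂Y)·(Y/Q) = 0.042 × (8011/756.742) = 0.445.

0.445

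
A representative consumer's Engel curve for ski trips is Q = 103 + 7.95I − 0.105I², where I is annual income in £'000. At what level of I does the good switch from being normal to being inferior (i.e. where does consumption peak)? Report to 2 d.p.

37.86

dQ/dI = 7.95 − 0.21I.
The good is inferior where dQ/dI < 0. Setting dQ/dI = 0 gives I = 7.95 / 0.21 = 37.86.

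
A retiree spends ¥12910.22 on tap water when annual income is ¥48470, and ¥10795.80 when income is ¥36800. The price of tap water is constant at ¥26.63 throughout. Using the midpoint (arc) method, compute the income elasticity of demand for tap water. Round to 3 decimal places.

With a constant price, Q₁ = 12910.22/26.63 = 484.800 and Q₂ = 10795.80/26.63 = 405.400 (equivalently, work directly with expenditure since P cancels).
Midpoint %ΔQ = (10795.80 − 12910.22)/11853.01 = -0.17839; midpoint %ΔI = (36800 − 48470)/42635 = -0.27372.
η = -0.17839 / -0.27372 = 0.652.

0.652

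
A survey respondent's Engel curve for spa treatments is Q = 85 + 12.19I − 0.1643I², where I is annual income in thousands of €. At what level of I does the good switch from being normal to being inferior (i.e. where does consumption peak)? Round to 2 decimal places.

dQ/dI = 12.19 − 0.3286I.
The good is inferior where dQ/dI < 0. Setting dQ/dI = 0 gives I = 12.19 / 0.3286 = 37.10.

37.10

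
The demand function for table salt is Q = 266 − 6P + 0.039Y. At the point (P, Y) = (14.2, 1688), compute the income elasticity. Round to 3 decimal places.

0.267

At P = 14.2, Y = 1688: Q = 246.632.
Holding P constant, ∂Q/∂Y = 0.039.
η_Y = (∂Q/∂Y)·(Y/Q) = 0.039 × (1688/246.632) = 0.267.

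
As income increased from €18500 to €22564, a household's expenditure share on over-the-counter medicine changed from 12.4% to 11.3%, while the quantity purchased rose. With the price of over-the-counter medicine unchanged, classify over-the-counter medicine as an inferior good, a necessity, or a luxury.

Quantity rises but the budget share falls as income rises, so 0 < η < 1.

necessity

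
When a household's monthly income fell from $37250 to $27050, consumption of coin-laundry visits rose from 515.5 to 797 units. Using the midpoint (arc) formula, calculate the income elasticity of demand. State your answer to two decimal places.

ΔQ = 797 − 515.5 = 281.5; midpoint Q̄ = (515.5 + 797)/2 = 656.25.
ΔI = 27050 − 37250 = -10200; midpoint Ī = (37250 + 27050)/2 = 32150.
η = (ΔQ/Q̄) ÷ (ΔI/Ī) = (281.5/656.25) ÷ (-10200/32150) = -1.35.

-1.35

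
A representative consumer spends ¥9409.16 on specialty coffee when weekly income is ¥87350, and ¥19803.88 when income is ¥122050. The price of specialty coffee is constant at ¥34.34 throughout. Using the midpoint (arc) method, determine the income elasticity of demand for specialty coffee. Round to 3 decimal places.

2.147

With a constant price, Q₁ = 9409.16/34.34 = 274.000 and Q₂ = 19803.88/34.34 = 576.700 (equivalently, work directly with expenditure since P cancels).
Midpoint %ΔQ = (19803.88 − 9409.16)/14606.52 = 0.71165; midpoint %ΔI = (122050 − 87350)/104700 = 0.33142.
η = 0.71165 / 0.33142 = 2.147.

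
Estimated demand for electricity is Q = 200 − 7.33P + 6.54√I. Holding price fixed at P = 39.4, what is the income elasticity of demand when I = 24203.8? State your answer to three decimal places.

At P = 39.4, I = 24203.8: Q = 928.663.
Holding P constant, ∂Q/∂I = 6.54/(2√I) = 0.0210187.
η_I = (∂Q/∂I)·(I/Q) = 0.0210187 × (24203.8/928.663) = 0.548.

0.548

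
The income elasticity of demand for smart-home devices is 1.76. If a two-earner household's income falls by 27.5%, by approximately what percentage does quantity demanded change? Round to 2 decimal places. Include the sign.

%ΔQ ≈ η × %ΔI = 1.76 × (-27.5%) = -48.40%.

-48.40%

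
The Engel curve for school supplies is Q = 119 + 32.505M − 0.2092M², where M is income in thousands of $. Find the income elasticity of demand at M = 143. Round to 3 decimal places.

At M = 143: Q = 489.2842.
dQ/dM = 32.505 − 0.4184M = -27.32620.
η = (dQ/dM)·(M/Q) = -27.32620 × (143/489.2842) = -7.986.

-7.986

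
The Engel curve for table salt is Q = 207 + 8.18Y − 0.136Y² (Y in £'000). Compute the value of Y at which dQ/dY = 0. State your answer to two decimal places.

30.07

dQ/dY = 8.18 − 0.272Y.
The good is inferior where dQ/dY < 0. Setting dQ/dY = 0 gives Y = 8.18 / 0.272 = 30.07.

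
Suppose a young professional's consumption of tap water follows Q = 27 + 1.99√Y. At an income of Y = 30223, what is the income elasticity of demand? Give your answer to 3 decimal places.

At Y = 30223: Q = 372.957.
dQ/dY = 1.99/(2√Y) = 0.0057234 at this income.
η = (dQ/dY)·(Y/Q) = 0.0057234 × (30223/372.957) = 0.464.

0.464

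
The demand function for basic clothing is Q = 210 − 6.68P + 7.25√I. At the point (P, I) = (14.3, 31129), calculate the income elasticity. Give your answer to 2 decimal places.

At P = 14.3, I = 31129: Q = 1393.623.
Holding P constant, ∂Q/∂I = 7.25/(2√I) = 0.0205459.
η_I = (∂Q/∂I)·(I/Q) = 0.0205459 × (31129/1393.623) = 0.46.

0.46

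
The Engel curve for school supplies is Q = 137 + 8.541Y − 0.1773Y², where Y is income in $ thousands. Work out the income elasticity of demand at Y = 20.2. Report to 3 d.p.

0.117

At Y = 20.2: Q = 237.1827.
dQ/dY = 8.541 − 0.3546Y = 1.37808.
η = (dQ/dY)·(Y/Q) = 1.37808 × (20.2/237.1827) = 0.117.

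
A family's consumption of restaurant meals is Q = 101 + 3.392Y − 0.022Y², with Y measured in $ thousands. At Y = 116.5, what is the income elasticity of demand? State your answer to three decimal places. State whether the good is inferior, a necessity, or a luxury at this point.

-1.022 (inferior good)

At Y = 116.5: Q = 197.5785.
dQ/dY = 3.392 − 0.044Y = -1.73400.
η = (dQ/dY)·(Y/Q) = -1.73400 × (116.5/197.5785) = -1.022.
η < 0 ⇒ inferior good.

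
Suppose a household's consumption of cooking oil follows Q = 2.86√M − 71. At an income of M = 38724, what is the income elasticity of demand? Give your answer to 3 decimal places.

At M = 38724: Q = 491.803.
dQ/dM = 2.86/(2√M) = 0.00726685 at this income.
η = (dQ/dM)·(M/Q) = 0.00726685 × (38724/491.803) = 0.572.

0.572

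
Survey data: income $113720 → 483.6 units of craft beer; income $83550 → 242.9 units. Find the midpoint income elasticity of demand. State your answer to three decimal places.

ΔQ = 242.9 − 483.6 = -240.7; midpoint Q̄ = (483.6 + 242.9)/2 = 363.25.
ΔI = 83550 − 113720 = -30170; midpoint Ī = (113720 + 83550)/2 = 98635.
η = (ΔQ/Q̄) ÷ (ΔI/Ī) = (-240.7/363.25) ÷ (-30170/98635) = 2.166.

2.166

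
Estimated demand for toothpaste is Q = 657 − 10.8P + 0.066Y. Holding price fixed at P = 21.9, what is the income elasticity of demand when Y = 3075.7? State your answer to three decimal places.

At P = 21.9, Y = 3075.7: Q = 623.476.
Holding P constant, ∂Q/∂Y = 0.066.
η_Y = (∂Q/∂Y)·(Y/Q) = 0.066 × (3075.7/623.476) = 0.326.

0.326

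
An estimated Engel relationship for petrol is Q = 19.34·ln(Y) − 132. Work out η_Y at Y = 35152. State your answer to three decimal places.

At Y = 35152: Q = 70.440.
dQ/dY = 19.34/Y = 0.000550182 at this income.
η = (dQ/dY)·(Y/Q) = 0.000550182 × (35152/70.440) = 0.275.

0.275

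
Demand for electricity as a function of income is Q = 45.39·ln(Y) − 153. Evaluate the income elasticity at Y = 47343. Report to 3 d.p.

At Y = 47343: Q = 335.631.
dQ/dY = 45.39/Y = 0.000958748 at this income.
η = (dQ/dY)·(Y/Q) = 0.000958748 × (47343/335.631) = 0.135.

0.135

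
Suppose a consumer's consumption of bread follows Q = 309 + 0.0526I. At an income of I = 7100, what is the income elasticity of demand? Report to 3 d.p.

0.547

At I = 7100: Q = 682.460.
dQ/dI = 0.0526.
η = (dQ/dI)·(I/Q) = 0.0526 × (7100/682.460) = 0.547.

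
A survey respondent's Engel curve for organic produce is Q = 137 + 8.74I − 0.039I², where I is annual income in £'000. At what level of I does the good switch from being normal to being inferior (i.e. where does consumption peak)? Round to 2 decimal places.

dQ/dI = 8.74 − 0.078I.
The good is inferior where dQ/dI < 0. Setting dQ/dI = 0 gives I = 8.74 / 0.078 = 112.05.

112.05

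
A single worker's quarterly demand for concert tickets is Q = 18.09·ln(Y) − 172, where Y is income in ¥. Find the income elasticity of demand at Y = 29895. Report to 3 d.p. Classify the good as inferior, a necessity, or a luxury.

1.254 (luxury)

At Y = 29895: Q = 14.426.
dQ/dY = 18.09/Y = 0.000605118 at this income.
η = (dQ/dY)·(Y/Q) = 0.000605118 × (29895/14.426) = 1.254.
Since η > 1, the good is a luxury.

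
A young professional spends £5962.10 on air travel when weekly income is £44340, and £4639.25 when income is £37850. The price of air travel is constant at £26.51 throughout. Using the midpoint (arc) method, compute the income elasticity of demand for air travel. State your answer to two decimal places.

1.58

With a constant price, Q₁ = 5962.10/26.51 = 224.900 and Q₂ = 4639.25/26.51 = 175.000 (equivalently, work directly with expenditure since P cancels).
Midpoint %ΔQ = (4639.25 − 5962.10)/5300.68 = -0.24956; midpoint %ΔI = (37850 − 44340)/41095 = -0.15793.
η = -0.24956 / -0.15793 = 1.58.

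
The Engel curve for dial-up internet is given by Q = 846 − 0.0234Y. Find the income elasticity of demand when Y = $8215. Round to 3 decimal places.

-0.294

At Y = 8215: Q = 653.769.
dQ/dY = −0.0234.
η = (dQ/dY)·(Y/Q) = -0.0234 × (8215/653.769) = -0.294.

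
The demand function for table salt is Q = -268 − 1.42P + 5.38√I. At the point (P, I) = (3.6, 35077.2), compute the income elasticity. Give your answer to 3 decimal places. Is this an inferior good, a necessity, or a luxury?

At P = 3.6, I = 35077.2: Q = 734.503.
Holding P constant, ∂Q/∂I = 5.38/(2√I) = 0.0143628.
η_I = (∂Q/∂I)·(I/Q) = 0.0143628 × (35077.2/734.503) = 0.686.
Since 0 < η < 1, this is a necessity.

0.686 (necessity)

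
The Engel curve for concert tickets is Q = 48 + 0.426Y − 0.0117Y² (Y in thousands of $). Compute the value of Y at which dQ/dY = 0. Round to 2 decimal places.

18.21

dQ/dY = 0.426 − 0.0234Y.
The good is inferior where dQ/dY < 0. Setting dQ/dY = 0 gives Y = 0.426 / 0.0234 = 18.21.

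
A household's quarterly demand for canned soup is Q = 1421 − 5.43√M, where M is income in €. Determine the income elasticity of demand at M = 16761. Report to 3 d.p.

-0.490

At M = 16761: Q = 718.009.
dQ/dM = -5.43/(2√M) = -0.020971 at this income.
η = (dQ/dM)·(M/Q) = -0.020971 × (16761/718.009) = -0.490.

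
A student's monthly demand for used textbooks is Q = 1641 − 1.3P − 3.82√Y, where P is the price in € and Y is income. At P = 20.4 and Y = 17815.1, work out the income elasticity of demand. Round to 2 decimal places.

At P = 20.4, Y = 17815.1: Q = 1104.612.
Holding P constant, ∂Q/∂Y = -3.82/(2√Y) = -0.01431.
η_Y = (∂Q/∂Y)·(Y/Q) = -0.01431 × (17815.1/1104.612) = -0.23.

-0.23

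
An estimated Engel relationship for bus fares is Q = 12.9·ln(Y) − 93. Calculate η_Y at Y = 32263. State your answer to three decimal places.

At Y = 32263: Q = 40.924.
dQ/dY = 12.9/Y = 0.000399839 at this income.
η = (dQ/dY)·(Y/Q) = 0.000399839 × (32263/40.924) = 0.315.

0.315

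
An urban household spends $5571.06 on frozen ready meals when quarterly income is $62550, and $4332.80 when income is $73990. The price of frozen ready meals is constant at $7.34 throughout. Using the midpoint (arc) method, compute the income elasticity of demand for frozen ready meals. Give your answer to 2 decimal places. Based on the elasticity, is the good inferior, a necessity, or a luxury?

-1.49 (inferior good)

With a constant price, Q₁ = 5571.06/7.34 = 759.000 and Q₂ = 4332.80/7.34 = 590.300 (equivalently, work directly with expenditure since P cancels).
Midpoint %ΔQ = (4332.80 − 5571.06)/4951.93 = -0.25006; midpoint %ΔI = (73990 − 62550)/68270 = 0.16757.
η = -0.25006 / 0.16757 = -1.49.
η < 0 ⇒ inferior good.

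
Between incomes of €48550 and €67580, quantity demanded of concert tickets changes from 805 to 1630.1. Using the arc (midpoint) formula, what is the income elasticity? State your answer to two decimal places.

2.07

ΔQ = 1630.1 − 805 = 825.1; midpoint Q̄ = (805 + 1630.1)/2 = 1217.55.
ΔI = 67580 − 48550 = 19030; midpoint Ī = (48550 + 67580)/2 = 58065.
η = (ΔQ/Q̄) ÷ (ΔI/Ī) = (825.1/1217.55) ÷ (19030/58065) = 2.07.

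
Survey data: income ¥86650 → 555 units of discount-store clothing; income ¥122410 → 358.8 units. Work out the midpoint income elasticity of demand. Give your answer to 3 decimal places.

-1.255

ΔQ = 358.8 − 555 = -196.2; midpoint Q̄ = (555 + 358.8)/2 = 456.9.
ΔI = 122410 − 86650 = 35760; midpoint Ī = (86650 + 122410)/2 = 104530.
η = (ΔQ/Q̄) ÷ (ΔI/Ī) = (-196.2/456.9) ÷ (35760/104530) = -1.255.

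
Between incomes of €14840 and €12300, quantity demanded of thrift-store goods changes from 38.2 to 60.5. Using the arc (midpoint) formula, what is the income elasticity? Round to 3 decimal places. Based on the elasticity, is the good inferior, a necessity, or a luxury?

-2.414 (inferior good)

ΔQ = 60.5 − 38.2 = 22.3; midpoint Q̄ = (38.2 + 60.5)/2 = 49.35.
ΔI = 12300 − 14840 = -2540; midpoint Ī = (14840 + 12300)/2 = 13570.
η = (ΔQ/Q̄) ÷ (ΔI/Ī) = (22.3/49.35) ÷ (-2540/13570) = -2.414.
η < 0 ⇒ inferior good.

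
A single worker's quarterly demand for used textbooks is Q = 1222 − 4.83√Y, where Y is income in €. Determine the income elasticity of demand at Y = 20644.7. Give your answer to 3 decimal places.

At Y = 20644.7: Q = 528.013.
dQ/dY = -4.83/(2√Y) = -0.0168079 at this income.
η = (dQ/dY)·(Y/Q) = -0.0168079 × (20644.7/528.013) = -0.657.

-0.657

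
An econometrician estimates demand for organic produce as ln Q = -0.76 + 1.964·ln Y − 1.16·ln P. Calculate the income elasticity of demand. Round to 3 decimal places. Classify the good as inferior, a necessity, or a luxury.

In a log-linear demand, the coefficient on ln Y is the income elasticity.
So η = 1.964.
η > 1 ⇒ luxury.

1.964 (luxury)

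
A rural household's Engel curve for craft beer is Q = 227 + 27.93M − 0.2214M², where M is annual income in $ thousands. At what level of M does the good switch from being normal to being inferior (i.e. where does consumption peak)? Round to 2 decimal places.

dQ/dM = 27.93 − 0.4428M.
The good is inferior where dQ/dM < 0. Setting dQ/dM = 0 gives M = 27.93 / 0.4428 = 63.08.

63.08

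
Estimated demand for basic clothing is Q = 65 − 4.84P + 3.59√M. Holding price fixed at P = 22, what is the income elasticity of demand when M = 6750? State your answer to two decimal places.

At P = 22, M = 6750: Q = 253.469.
Holding P constant, ∂Q/∂M = 3.59/(2√M) = 0.021848.
η_M = (∂Q/∂M)·(M/Q) = 0.021848 × (6750/253.469) = 0.58.

0.58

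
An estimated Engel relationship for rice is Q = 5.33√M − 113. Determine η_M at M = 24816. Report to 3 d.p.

At M = 24816: Q = 726.640.
dQ/dM = 5.33/(2√M) = 0.0169173 at this income.
η = (dQ/dM)·(M/Q) = 0.0169173 × (24816/726.640) = 0.578.

0.578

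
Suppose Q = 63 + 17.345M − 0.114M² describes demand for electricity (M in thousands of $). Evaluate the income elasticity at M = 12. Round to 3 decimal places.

0.688

At M = 12: Q = 254.7240.
dQ/dM = 17.345 − 0.228M = 14.60900.
η = (dQ/dM)·(M/Q) = 14.60900 × (12/254.7240) = 0.688.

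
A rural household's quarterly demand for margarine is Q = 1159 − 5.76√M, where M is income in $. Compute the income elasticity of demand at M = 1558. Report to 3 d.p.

At M = 1558: Q = 931.644.
dQ/dM = -5.76/(2√M) = -0.072964 at this income.
η = (dQ/dM)·(M/Q) = -0.072964 × (1558/931.644) = -0.122.

-0.122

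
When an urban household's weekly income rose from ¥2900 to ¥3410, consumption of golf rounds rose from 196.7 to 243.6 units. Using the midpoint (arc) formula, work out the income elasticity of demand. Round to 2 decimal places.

1.32

ΔQ = 243.6 − 196.7 = 46.9; midpoint Q̄ = (196.7 + 243.6)/2 = 220.15.
ΔI = 3410 − 2900 = 510; midpoint Ī = (2900 + 3410)/2 = 3155.
η = (ΔQ/Q̄) ÷ (ΔI/Ī) = (46.9/220.15) ÷ (510/3155) = 1.32.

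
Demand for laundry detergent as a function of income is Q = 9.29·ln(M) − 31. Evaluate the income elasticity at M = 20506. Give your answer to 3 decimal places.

At M = 20506: Q = 61.236.
dQ/dM = 9.29/M = 0.000453038 at this income.
η = (dQ/dM)·(M/Q) = 0.000453038 × (20506/61.236) = 0.152.

0.152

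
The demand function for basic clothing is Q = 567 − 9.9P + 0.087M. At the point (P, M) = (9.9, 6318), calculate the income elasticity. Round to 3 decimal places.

At P = 9.9, M = 6318: Q = 1018.656.
Holding P constant, ∂Q/∂M = 0.087.
η_M = (∂Q/∂M)·(M/Q) = 0.087 × (6318/1018.656) = 0.540.

0.540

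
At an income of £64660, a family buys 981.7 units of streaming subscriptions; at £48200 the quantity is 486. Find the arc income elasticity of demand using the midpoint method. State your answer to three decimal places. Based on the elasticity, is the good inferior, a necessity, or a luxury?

ΔQ = 486 − 981.7 = -495.7; midpoint Q̄ = (981.7 + 486)/2 = 733.85.
ΔI = 48200 − 64660 = -16460; midpoint Ī = (64660 + 48200)/2 = 56430.
η = (ΔQ/Q̄) ÷ (ΔI/Ī) = (-495.7/733.85) ÷ (-16460/56430) = 2.316.
η > 1 ⇒ luxury.

2.316 (luxury)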